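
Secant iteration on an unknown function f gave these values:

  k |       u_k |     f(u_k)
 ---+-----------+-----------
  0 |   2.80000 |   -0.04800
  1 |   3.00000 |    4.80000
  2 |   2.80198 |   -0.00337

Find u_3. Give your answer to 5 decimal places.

2.80212

u_3 = 2.80198 − (-0.00337)·(2.80198 − 3.00000) / (-0.00337 − 4.80000)
   = 2.80198 − (0.0006673)/(-4.8033700) = 2.8021189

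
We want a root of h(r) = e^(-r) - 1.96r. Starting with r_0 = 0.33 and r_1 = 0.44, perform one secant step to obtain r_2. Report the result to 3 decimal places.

0.357

h(0.33) = 0.07212, h(0.44) = -0.21836
r_2 = 0.44000 − (-0.21836)·(0.44000 − 0.33000) / (-0.21836 − 0.07212) = 0.44000 − (-0.02402)/(-0.29049) = 0.35731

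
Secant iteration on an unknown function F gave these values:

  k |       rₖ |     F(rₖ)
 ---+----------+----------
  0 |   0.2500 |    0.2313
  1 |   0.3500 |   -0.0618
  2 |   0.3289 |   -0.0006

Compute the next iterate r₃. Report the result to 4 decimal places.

0.3287

r₃ = 0.3289 − (-0.0006)·(0.3289 − 0.3500) / (-0.0006 − (-0.0618))
   = 0.3289 − (0.000013)/(0.061200) = 0.328693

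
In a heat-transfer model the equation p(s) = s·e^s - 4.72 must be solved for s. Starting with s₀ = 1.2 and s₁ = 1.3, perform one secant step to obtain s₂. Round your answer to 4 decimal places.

p(1.2) = -0.735860, p(1.3) = 0.050086
s₂ = 1.300000 − 0.050086·(1.300000 − 1.200000) / (0.050086 − (-0.735860)) = 1.300000 − (0.005009)/(0.785945) = 1.293627

1.2936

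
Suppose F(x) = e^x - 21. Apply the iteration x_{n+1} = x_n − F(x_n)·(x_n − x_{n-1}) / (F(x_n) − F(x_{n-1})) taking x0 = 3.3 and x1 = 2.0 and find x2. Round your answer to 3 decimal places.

2.897

F(3.3) = 6.11264, F(2.0) = -13.61094
x2 = 2.00000 − (-13.61094)·(2.00000 − 3.30000) / (-13.61094 − 6.11264) = 2.00000 − (17.69423)/(-19.72358) = 2.89711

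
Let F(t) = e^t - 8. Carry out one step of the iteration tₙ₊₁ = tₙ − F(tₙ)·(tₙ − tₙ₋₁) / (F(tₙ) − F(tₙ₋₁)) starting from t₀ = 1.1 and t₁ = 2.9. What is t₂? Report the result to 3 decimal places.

F(1.1) = -4.99583, F(2.9) = 10.17415
t₂ = 2.90000 − 10.17415·(2.90000 − 1.10000) / (10.17415 − (-4.99583)) = 2.90000 − (18.31346)/(15.16998) = 1.69278

1.693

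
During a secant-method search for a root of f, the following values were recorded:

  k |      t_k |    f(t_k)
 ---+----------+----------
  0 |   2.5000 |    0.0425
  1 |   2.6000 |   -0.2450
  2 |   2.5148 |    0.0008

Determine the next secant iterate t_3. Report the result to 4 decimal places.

2.5151

t_3 = 2.5148 − 0.0008·(2.5148 − 2.6000) / (0.0008 − (-0.2450))
   = 2.5148 − (-0.000068)/(0.245800) = 2.515077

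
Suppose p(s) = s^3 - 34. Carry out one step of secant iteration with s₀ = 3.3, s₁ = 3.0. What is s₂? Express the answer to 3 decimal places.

p(3.3) = 1.93700, p(3.0) = -7.00000
s₂ = 3.00000 − (-7.00000)·(3.00000 − 3.30000) / (-7.00000 − 1.93700) = 3.00000 − (2.10000)/(-8.93700) = 3.23498

3.235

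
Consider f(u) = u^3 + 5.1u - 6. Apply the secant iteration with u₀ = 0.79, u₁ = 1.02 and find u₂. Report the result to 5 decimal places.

f(0.79) = -1.4779610, f(1.02) = 0.2632080
u₂ = 1.0200000 − 0.2632080·(1.0200000 − 0.7900000) / (0.2632080 − (-1.4779610)) = 1.0200000 − (0.0605378)/(1.7411690) = 0.9852315

0.98523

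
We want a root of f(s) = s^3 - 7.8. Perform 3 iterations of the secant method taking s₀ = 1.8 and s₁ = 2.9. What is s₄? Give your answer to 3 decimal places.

f(1.8) = -1.96800, f(2.9) = 16.58900
s₂ = 2.90000 − 16.58900·(2.90000 − 1.80000) / (16.58900 − (-1.96800)) = 2.90000 − (18.24790)/(18.55700) = 1.91666
f(1.91666) = -0.75902
s₃ = 1.91666 − (-0.75902)·(1.91666 − 2.90000) / (-0.75902 − 16.58900) = 1.91666 − (0.74638)/(-17.34802) = 1.95968
f(1.95968) = -0.27414
s₄ = 1.95968 − (-0.27414)·(1.95968 − 1.91666) / (-0.27414 − (-0.75902)) = 1.95968 − (-0.01179)/(0.48488) = 1.98401

1.984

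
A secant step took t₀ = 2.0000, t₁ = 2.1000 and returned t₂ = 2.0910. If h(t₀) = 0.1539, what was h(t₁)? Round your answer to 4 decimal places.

-0.0152

The secant line through (2.0000, 0.1539) and (2.1000, h(t₁)) crosses zero at t₂ = 2.0910.
So (2.0000, 0.1539), (2.1000, h(t₁)), (2.0910, 0) are collinear:
h(t₁) = 0.1539 · (2.1000 − 2.0910) / (2.0000 − 2.0910) = 0.1539 · (0.009000)/(-0.091000) = -0.015221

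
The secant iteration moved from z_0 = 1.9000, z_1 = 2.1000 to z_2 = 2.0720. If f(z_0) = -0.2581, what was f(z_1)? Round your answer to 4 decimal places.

The secant line through (1.9000, -0.2581) and (2.1000, f(z_1)) crosses zero at z_2 = 2.0720.
So (1.9000, -0.2581), (2.1000, f(z_1)), (2.0720, 0) are collinear:
f(z_1) = -0.2581 · (2.1000 − 2.0720) / (1.9000 − 2.0720) = -0.2581 · (0.028000)/(-0.172000) = 0.042016

0.0420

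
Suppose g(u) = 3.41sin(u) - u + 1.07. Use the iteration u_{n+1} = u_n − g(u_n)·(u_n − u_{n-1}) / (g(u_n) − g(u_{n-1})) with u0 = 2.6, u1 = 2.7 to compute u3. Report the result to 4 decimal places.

g(2.6) = 0.227860, g(2.7) = -0.172635
u2 = 2.700000 − (-0.172635)·(2.700000 − 2.600000) / (-0.172635 − 0.227860) = 2.700000 − (-0.017263)/(-0.400494) = 2.656895
g(2.656895) = 0.001965
u3 = 2.656895 − 0.001965·(2.656895 − 2.700000) / (0.001965 − (-0.172635)) = 2.656895 − (-0.000085)/(0.174599) = 2.657380

2.6574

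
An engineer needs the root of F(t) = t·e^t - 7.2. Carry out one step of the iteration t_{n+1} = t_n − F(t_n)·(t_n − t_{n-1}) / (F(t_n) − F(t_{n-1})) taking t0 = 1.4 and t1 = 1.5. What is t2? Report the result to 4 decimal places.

F(1.4) = -1.522720, F(1.5) = -0.477466
t2 = 1.500000 − (-0.477466)·(1.500000 − 1.400000) / (-0.477466 − (-1.522720)) = 1.500000 − (-0.047747)/(1.045254) = 1.545679

1.5457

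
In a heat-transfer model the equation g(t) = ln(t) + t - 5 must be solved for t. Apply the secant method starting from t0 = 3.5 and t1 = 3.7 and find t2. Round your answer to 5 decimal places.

3.69348

g(3.5) = -0.2472370, g(3.7) = 0.0083328
t2 = 3.7000000 − 0.0083328·(3.7000000 − 3.5000000) / (0.0083328 − (-0.2472370)) = 3.7000000 − (0.0016666)/(0.2555699) = 3.6934790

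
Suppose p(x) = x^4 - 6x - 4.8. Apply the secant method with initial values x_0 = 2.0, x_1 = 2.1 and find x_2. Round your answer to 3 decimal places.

2.028

p(2.0) = -0.80000, p(2.1) = 2.04810
x_2 = 2.10000 − 2.04810·(2.10000 − 2.00000) / (2.04810 − (-0.80000)) = 2.10000 − (0.20481)/(2.84810) = 2.02809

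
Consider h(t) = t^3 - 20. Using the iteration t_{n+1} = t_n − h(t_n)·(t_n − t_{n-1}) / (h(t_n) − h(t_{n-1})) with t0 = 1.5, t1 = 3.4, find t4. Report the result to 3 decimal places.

h(1.5) = -16.62500, h(3.4) = 19.30400
t2 = 3.40000 − 19.30400·(3.40000 − 1.50000) / (19.30400 − (-16.62500)) = 3.40000 − (36.67760)/(35.92900) = 2.37916
h(2.37916) = -6.53292
t3 = 2.37916 − (-6.53292)·(2.37916 − 3.40000) / (-6.53292 − 19.30400) = 2.37916 − (6.66904)/(-25.83692) = 2.63728
h(2.63728) = -1.65697
t4 = 2.63728 − (-1.65697)·(2.63728 − 2.37916) / (-1.65697 − (-6.53292)) = 2.63728 − (-0.42770)/(4.87596) = 2.72500

2.725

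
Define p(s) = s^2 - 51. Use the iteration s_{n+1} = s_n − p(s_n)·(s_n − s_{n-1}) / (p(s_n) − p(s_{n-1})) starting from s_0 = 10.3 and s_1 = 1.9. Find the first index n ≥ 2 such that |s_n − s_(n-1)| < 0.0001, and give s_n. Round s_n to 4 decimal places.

p(10.3) = 55.090000, p(1.9) = -47.390000
s_2 = 1.900000 − (-47.390000)·(-8.400000)/(-102.480000) = 5.784426;  |Δ| = 3.884426
p(5.784426) = -17.540413
s_3 = 5.784426 − (-17.540413)·(3.884426)/(29.849587) = 8.067019;  |Δ| = 2.282592
p(8.067019) = 14.076790
s_4 = 8.067019 − 14.076790·(2.282592)/(31.617203) = 7.050750;  |Δ| = 1.016269
p(7.050750) = -1.286925
s_5 = 7.050750 − (-1.286925)·(-1.016269)/(-15.363715) = 7.135877;  |Δ| = 0.085127
p(7.135877) = -0.079265
s_6 = 7.135877 − (-0.079265)·(0.085127)/(1.207660) = 7.141464;  |Δ| = 0.005587
p(7.141464) = 0.000507
s_7 = 7.141464 − 0.000507·(0.005587)/(0.079772) = 7.141428;  |Δ| = 0.000036
|s_7 − s_6| = 0.000036 < 0.0001

n = 7, s_n = 7.1414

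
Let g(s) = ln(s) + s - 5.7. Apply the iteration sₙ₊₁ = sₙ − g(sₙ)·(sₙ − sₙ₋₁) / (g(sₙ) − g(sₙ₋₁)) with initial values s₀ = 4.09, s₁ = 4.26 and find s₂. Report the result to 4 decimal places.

4.2525

g(4.09) = -0.201455, g(4.26) = 0.009269
s₂ = 4.260000 − 0.009269·(4.260000 − 4.090000) / (0.009269 − (-0.201455)) = 4.260000 − (0.001576)/(0.210724) = 4.252522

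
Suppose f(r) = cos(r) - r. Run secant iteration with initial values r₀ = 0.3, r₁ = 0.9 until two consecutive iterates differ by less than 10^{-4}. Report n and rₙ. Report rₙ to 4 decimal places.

n = 5, rₙ = 0.7391

f(0.3) = 0.655336, f(0.9) = -0.278390
r₂ = 0.900000 − (-0.278390)·(0.600000)/(-0.933727) = 0.721110;  |Δ| = 0.178890
f(0.721110) = 0.029963
r₃ = 0.721110 − 0.029963·(-0.178890)/(0.308353) = 0.738493;  |Δ| = 0.017383
f(0.738493) = 0.000991
r₄ = 0.738493 − 0.000991·(0.017383)/(-0.028972) = 0.739088;  |Δ| = 0.000594
f(0.739088) = -0.000004
r₅ = 0.739088 − (-0.000004)·(0.000594)/(-0.000995) = 0.739085;  |Δ| = 0.000002
|r₅ − r₄| = 0.000002 < 10^{-4}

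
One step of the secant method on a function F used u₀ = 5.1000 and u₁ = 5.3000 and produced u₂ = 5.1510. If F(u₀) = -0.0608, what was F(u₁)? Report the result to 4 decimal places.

0.1776

The secant line through (5.1000, -0.0608) and (5.3000, F(u₁)) crosses zero at u₂ = 5.1510.
So (5.1000, -0.0608), (5.3000, F(u₁)), (5.1510, 0) are collinear:
F(u₁) = -0.0608 · (5.3000 − 5.1510) / (5.1000 − 5.1510) = -0.0608 · (0.149000)/(-0.051000) = 0.177631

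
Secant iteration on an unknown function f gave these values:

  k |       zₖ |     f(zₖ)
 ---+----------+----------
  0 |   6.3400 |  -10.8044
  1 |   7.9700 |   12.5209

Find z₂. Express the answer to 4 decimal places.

7.0950

z₂ = 7.9700 − 12.5209·(7.9700 − 6.3400) / (12.5209 − (-10.8044))
   = 7.9700 − (20.409067)/(23.325300) = 7.095024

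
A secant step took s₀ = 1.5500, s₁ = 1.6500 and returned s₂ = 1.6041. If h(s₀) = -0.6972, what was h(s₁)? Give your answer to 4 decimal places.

0.5915

The secant line through (1.5500, -0.6972) and (1.6500, h(s₁)) crosses zero at s₂ = 1.6041.
So (1.5500, -0.6972), (1.6500, h(s₁)), (1.6041, 0) are collinear:
h(s₁) = -0.6972 · (1.6500 − 1.6041) / (1.5500 − 1.6041) = -0.6972 · (0.045900)/(-0.054100) = 0.591525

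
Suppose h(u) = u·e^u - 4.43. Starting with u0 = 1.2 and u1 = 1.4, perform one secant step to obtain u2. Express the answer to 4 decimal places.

1.2527

h(1.2) = -0.445860, h(1.4) = 1.247280
u2 = 1.400000 − 1.247280·(1.400000 − 1.200000) / (1.247280 − (-0.445860)) = 1.400000 − (0.249456)/(1.693140) = 1.252667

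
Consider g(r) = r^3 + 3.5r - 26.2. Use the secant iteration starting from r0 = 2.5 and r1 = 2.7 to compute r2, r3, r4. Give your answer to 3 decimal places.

g(2.5) = -1.82500, g(2.7) = 2.93300
r2 = 2.70000 − 2.93300·(2.70000 − 2.50000) / (2.93300 − (-1.82500)) = 2.70000 − (0.58660)/(4.75800) = 2.57671
g(2.57671) = -0.07355
r3 = 2.57671 − (-0.07355)·(2.57671 − 2.70000) / (-0.07355 − 2.93300) = 2.57671 − (0.00907)/(-3.00655) = 2.57973
g(2.57973) = -0.00285
r4 = 2.57973 − (-0.00285)·(2.57973 − 2.57671) / (-0.00285 − (-0.07355)) = 2.57973 − (-0.00001)/(0.07070) = 2.57985

2.577, 2.580, 2.580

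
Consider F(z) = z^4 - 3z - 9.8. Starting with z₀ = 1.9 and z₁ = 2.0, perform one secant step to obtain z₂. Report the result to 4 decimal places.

1.9925

F(1.9) = -2.467900, F(2.0) = 0.200000
z₂ = 2.000000 − 0.200000·(2.000000 − 1.900000) / (0.200000 − (-2.467900)) = 2.000000 − (0.020000)/(2.667900) = 1.992503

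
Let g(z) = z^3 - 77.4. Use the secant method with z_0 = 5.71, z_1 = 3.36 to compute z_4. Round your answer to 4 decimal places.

4.2569

g(5.71) = 108.769411, g(3.36) = -39.466944
z_2 = 3.360000 − (-39.466944)·(3.360000 − 5.710000) / (-39.466944 − 108.769411) = 3.360000 − (92.747318)/(-148.236355) = 3.985672
g(3.985672) = -14.085289
z_3 = 3.985672 − (-14.085289)·(3.985672 − 3.360000) / (-14.085289 − (-39.466944)) = 3.985672 − (-8.812769)/(25.381655) = 4.332882
g(4.332882) = 3.944952
z_4 = 4.332882 − 3.944952·(4.332882 − 3.985672) / (3.944952 − (-14.085289)) = 4.332882 − (1.369728)/(18.030242) = 4.256914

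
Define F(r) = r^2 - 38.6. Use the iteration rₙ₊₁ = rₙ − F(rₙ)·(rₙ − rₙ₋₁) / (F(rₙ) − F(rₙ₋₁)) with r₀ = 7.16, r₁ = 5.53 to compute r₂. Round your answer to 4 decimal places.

F(7.16) = 12.665600, F(5.53) = -8.019100
r₂ = 5.530000 − (-8.019100)·(5.530000 − 7.160000) / (-8.019100 − 12.665600) = 5.530000 − (13.071133)/(-20.684700) = 6.161923

6.1619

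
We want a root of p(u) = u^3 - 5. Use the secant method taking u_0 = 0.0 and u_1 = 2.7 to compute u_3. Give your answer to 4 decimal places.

1.1725

p(0.0) = -5.000000, p(2.7) = 14.683000
u_2 = 2.700000 − 14.683000·(2.700000 − 0.000000) / (14.683000 − (-5.000000)) = 2.700000 − (39.644100)/(19.683000) = 0.685871
p(0.685871) = -4.677353
u_3 = 0.685871 − (-4.677353)·(0.685871 − 2.700000) / (-4.677353 − 14.683000) = 0.685871 − (9.420792)/(-19.360353) = 1.172473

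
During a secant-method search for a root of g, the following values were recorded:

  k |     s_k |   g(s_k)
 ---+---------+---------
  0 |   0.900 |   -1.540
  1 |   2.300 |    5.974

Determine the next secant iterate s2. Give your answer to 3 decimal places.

s2 = 2.300 − 5.974·(2.300 − 0.900) / (5.974 − (-1.540))
   = 2.300 − (8.36360)/(7.51400) = 1.18693

1.187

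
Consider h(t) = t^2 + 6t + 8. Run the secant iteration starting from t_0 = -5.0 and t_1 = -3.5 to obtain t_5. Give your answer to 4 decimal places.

h(-5.0) = 3.000000, h(-3.5) = -0.750000
t_2 = -3.500000 − (-0.750000)·(-3.500000 − (-5.000000)) / (-0.750000 − 3.000000) = -3.500000 − (-1.125000)/(-3.750000) = -3.800000
h(-3.800000) = -0.360000
t_3 = -3.800000 − (-0.360000)·(-3.800000 − (-3.500000)) / (-0.360000 − (-0.750000)) = -3.800000 − (0.108000)/(0.390000) = -4.076923
h(-4.076923) = 0.159763
t_4 = -4.076923 − 0.159763·(-4.076923 − (-3.800000)) / (0.159763 − (-0.360000)) = -4.076923 − (-0.044242)/(0.519763) = -3.991803
h(-3.991803) = -0.016326
t_5 = -3.991803 − (-0.016326)·(-3.991803 − (-4.076923)) / (-0.016326 − 0.159763) = -3.991803 − (-0.001390)/(-0.176090) = -3.999695

-3.9997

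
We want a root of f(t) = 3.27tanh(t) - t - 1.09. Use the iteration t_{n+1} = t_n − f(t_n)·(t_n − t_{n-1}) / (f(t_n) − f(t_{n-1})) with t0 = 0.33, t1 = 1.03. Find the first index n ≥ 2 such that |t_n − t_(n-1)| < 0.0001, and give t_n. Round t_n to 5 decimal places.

n = 7, t_n = 0.55228

f(0.33) = -0.3784371, f(1.03) = 0.4106803
t2 = 1.0300000 − 0.4106803·(0.7000000)/(0.7891173) = 0.6656991;  |Δ| = 0.3643009
f(0.6656991) = 0.1479105
t3 = 0.6656991 − 0.1479105·(-0.3643009)/(-0.2627697) = 0.4606376;  |Δ| = 0.2050615
f(0.4606376) = -0.1425635
t4 = 0.4606376 − (-0.1425635)·(-0.2050615)/(-0.2904740) = 0.5612809;  |Δ| = 0.1006433
f(0.5612809) = 0.0129110
t5 = 0.5612809 − 0.0129110·(0.1006433)/(0.1554745) = 0.5529232;  |Δ| = 0.0083577
f(0.5529232) = 0.0009316
t6 = 0.5529232 − 0.0009316·(-0.0083577)/(-0.0119794) = 0.5522733;  |Δ| = 0.0006499
f(0.5522733) = -0.0000072
t7 = 0.5522733 − (-0.0000072)·(-0.0006499)/(-0.0009388) = 0.5522783;  |Δ| = 0.0000050
|t7 − t6| = 0.0000050 < 0.0001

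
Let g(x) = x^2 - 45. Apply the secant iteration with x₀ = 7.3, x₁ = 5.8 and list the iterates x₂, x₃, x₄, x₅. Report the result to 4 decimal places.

6.6672, 6.7112, 6.7082, 6.7082

g(7.3) = 8.290000, g(5.8) = -11.360000
x₂ = 5.800000 − (-11.360000)·(5.800000 − 7.300000) / (-11.360000 − 8.290000) = 5.800000 − (17.040000)/(-19.650000) = 6.667176
g(6.667176) = -0.548770
x₃ = 6.667176 − (-0.548770)·(6.667176 − 5.800000) / (-0.548770 − (-11.360000)) = 6.667176 − (-0.475880)/(10.811230) = 6.711193
g(6.711193) = 0.040108
x₄ = 6.711193 − 0.040108·(6.711193 − 6.667176) / (0.040108 − (-0.548770)) = 6.711193 − (0.001765)/(0.588878) = 6.708195
g(6.708195) = -0.000123
x₅ = 6.708195 − (-0.000123)·(6.708195 − 6.711193) / (-0.000123 − 0.040108) = 6.708195 − (0.000000)/(-0.040231) = 6.708204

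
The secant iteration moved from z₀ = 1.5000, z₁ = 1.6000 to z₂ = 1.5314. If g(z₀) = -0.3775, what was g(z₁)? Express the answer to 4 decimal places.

0.8247

The secant line through (1.5000, -0.3775) and (1.6000, g(z₁)) crosses zero at z₂ = 1.5314.
So (1.5000, -0.3775), (1.6000, g(z₁)), (1.5314, 0) are collinear:
g(z₁) = -0.3775 · (1.6000 − 1.5314) / (1.5000 − 1.5314) = -0.3775 · (0.068600)/(-0.031400) = 0.824729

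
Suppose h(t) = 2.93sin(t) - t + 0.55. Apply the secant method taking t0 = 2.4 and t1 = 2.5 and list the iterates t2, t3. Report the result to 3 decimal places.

h(2.4) = 0.12911, h(2.5) = -0.19648
t2 = 2.50000 − (-0.19648)·(2.50000 − 2.40000) / (-0.19648 − 0.12911) = 2.50000 − (-0.01965)/(-0.32558) = 2.43965
h(2.43965) = 0.00224
t3 = 2.43965 − 0.00224·(2.43965 − 2.50000) / (0.00224 − (-0.19648)) = 2.43965 − (-0.00014)/(0.19872) = 2.44034

2.440, 2.440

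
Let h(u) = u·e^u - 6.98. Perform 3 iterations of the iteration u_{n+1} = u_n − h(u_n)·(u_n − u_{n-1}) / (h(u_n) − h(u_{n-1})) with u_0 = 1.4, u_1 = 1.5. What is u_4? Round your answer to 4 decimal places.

h(1.4) = -1.302720, h(1.5) = -0.257466
u_2 = 1.500000 − (-0.257466)·(1.500000 − 1.400000) / (-0.257466 − (-1.302720)) = 1.500000 − (-0.025747)/(1.045254) = 1.524632
h(1.524632) = 0.023325
u_3 = 1.524632 − 0.023325·(1.524632 − 1.500000) / (0.023325 − (-0.257466)) = 1.524632 − (0.000575)/(0.280791) = 1.522586
h(1.522586) = -0.000370
u_4 = 1.522586 − (-0.000370)·(1.522586 − 1.524632) / (-0.000370 − 0.023325) = 1.522586 − (0.000001)/(-0.023695) = 1.522618

1.5226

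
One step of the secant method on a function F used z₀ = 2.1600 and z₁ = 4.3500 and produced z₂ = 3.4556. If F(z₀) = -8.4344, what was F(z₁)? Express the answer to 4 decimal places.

The secant line through (2.1600, -8.4344) and (4.3500, F(z₁)) crosses zero at z₂ = 3.4556.
So (2.1600, -8.4344), (4.3500, F(z₁)), (3.4556, 0) are collinear:
F(z₁) = -8.4344 · (4.3500 − 3.4556) / (2.1600 − 3.4556) = -8.4344 · (0.894400)/(-1.295600) = 5.822574

5.8226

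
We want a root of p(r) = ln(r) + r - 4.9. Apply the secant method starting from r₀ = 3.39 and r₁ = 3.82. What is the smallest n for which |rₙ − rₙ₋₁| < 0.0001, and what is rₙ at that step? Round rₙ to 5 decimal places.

n = 4, rₙ = 3.61493

p(3.39) = -0.2891701, p(3.82) = 0.2602504
r₂ = 3.8200000 − 0.2602504·(0.4300000)/(0.5494205) = 3.6163169;  |Δ| = 0.2036831
p(3.6163169) = 0.0017730
r₃ = 3.6163169 − 0.0017730·(-0.2036831)/(-0.2584775) = 3.6149198;  |Δ| = 0.0013971
p(3.6149198) = -0.0000106
r₄ = 3.6149198 − (-0.0000106)·(-0.0013971)/(-0.0017835) = 3.6149280;  |Δ| = 0.0000083
|r₄ − r₃| = 0.0000083 < 0.0001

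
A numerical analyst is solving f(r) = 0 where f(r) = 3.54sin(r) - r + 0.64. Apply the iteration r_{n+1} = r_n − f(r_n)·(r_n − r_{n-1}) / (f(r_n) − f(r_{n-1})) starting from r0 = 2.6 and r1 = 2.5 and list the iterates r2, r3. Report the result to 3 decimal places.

2.566, 2.566

f(2.6) = -0.13513, f(2.5) = 0.25859
r2 = 2.50000 − 0.25859·(2.50000 − 2.60000) / (0.25859 − (-0.13513)) = 2.50000 − (-0.02586)/(0.39372) = 2.56568
f(2.56568) = 0.00221
r3 = 2.56568 − 0.00221·(2.56568 − 2.50000) / (0.00221 − 0.25859) = 2.56568 − (0.00014)/(-0.25638) = 2.56625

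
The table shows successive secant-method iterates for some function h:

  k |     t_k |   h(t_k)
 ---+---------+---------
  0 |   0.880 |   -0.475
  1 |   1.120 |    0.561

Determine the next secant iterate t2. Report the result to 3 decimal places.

t2 = 1.120 − 0.561·(1.120 − 0.880) / (0.561 − (-0.475))
   = 1.120 − (0.13464)/(1.03600) = 0.99004

0.990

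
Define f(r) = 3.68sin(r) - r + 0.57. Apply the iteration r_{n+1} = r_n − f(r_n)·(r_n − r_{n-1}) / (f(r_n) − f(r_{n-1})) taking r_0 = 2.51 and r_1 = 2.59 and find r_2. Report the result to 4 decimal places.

f(2.51) = 0.232786, f(2.59) = -0.091517
r_2 = 2.590000 − (-0.091517)·(2.590000 − 2.510000) / (-0.091517 − 0.232786) = 2.590000 − (-0.007321)/(-0.324303) = 2.567424

2.5674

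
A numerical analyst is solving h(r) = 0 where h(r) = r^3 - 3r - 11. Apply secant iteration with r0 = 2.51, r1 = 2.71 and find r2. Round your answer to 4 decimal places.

h(2.51) = -2.716749, h(2.71) = 0.772511
r2 = 2.710000 − 0.772511·(2.710000 − 2.510000) / (0.772511 − (-2.716749)) = 2.710000 − (0.154502)/(3.489260) = 2.665721

2.6657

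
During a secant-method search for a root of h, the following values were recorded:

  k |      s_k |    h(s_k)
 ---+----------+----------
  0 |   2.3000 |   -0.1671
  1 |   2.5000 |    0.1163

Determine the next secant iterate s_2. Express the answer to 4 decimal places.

2.4179

s_2 = 2.5000 − 0.1163·(2.5000 − 2.3000) / (0.1163 − (-0.1671))
   = 2.5000 − (0.023260)/(0.283400) = 2.417925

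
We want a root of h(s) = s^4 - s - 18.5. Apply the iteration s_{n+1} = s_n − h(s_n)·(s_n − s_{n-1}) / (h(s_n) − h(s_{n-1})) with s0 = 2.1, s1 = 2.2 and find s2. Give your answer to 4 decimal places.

h(2.1) = -1.151900, h(2.2) = 2.725600
s2 = 2.200000 − 2.725600·(2.200000 − 2.100000) / (2.725600 − (-1.151900)) = 2.200000 − (0.272560)/(3.877500) = 2.129707

2.1297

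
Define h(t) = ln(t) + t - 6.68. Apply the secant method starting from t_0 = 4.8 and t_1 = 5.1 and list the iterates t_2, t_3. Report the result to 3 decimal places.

5.059, 5.059

h(4.8) = -0.31138, h(5.1) = 0.04924
t_2 = 5.10000 − 0.04924·(5.10000 − 4.80000) / (0.04924 − (-0.31138)) = 5.10000 − (0.01477)/(0.36062) = 5.05904
h(5.05904) = 0.00021
t_3 = 5.05904 − 0.00021·(5.05904 − 5.10000) / (0.00021 − 0.04924) = 5.05904 − (-0.00001)/(-0.04903) = 5.05886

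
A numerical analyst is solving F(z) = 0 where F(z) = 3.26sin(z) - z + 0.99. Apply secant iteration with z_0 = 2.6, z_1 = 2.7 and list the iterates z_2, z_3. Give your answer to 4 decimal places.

F(2.6) = 0.070534, F(2.7) = -0.316742
z_2 = 2.700000 − (-0.316742)·(2.700000 − 2.600000) / (-0.316742 − 0.070534) = 2.700000 − (-0.031674)/(-0.387276) = 2.618213
F(2.618213) = 0.001168
z_3 = 2.618213 − 0.001168·(2.618213 − 2.700000) / (0.001168 − (-0.316742)) = 2.618213 − (-0.000096)/(0.317910) = 2.618514

2.6182, 2.6185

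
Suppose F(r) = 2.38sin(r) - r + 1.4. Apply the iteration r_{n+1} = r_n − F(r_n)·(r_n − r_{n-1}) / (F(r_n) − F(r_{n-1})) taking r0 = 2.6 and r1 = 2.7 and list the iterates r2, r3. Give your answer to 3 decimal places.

2.609, 2.609

F(2.6) = 0.02689, F(2.7) = -0.28284
r2 = 2.70000 − (-0.28284)·(2.70000 − 2.60000) / (-0.28284 − 0.02689) = 2.70000 − (-0.02828)/(-0.30973) = 2.60868
F(2.60868) = 0.00046
r3 = 2.60868 − 0.00046·(2.60868 − 2.70000) / (0.00046 − (-0.28284)) = 2.60868 − (-0.00004)/(0.28329) = 2.60883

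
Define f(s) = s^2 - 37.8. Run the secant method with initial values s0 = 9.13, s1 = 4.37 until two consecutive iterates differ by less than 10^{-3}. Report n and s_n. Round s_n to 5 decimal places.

f(9.13) = 45.5569000, f(4.37) = -18.7031000
s2 = 4.3700000 − (-18.7031000)·(-4.7600000)/(-64.2600000) = 5.7554148;  |Δ| = 1.3854148
f(5.7554148) = -4.6752003
s3 = 5.7554148 − (-4.6752003)·(1.3854148)/(14.0278997) = 6.2171441;  |Δ| = 0.4617293
f(6.2171441) = 0.8528805
s4 = 6.2171441 − 0.8528805·(0.4617293)/(5.5280808) = 6.1459078;  |Δ| = 0.0712363
f(6.1459078) = -0.0278173
s5 = 6.1459078 − (-0.0278173)·(-0.0712363)/(-0.8806977) = 6.1481578;  |Δ| = 0.0022500
f(6.1481578) = -0.0001552
s6 = 6.1481578 − (-0.0001552)·(0.0022500)/(0.0276620) = 6.1481705;  |Δ| = 0.0000126
|s6 − s5| = 0.0000126 < 10^{-3}

n = 6, s_n = 6.14817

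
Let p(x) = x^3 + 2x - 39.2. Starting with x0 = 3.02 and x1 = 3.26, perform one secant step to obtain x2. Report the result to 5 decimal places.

p(3.02) = -5.6163920, p(3.26) = 1.9659760
x2 = 3.2600000 − 1.9659760·(3.2600000 − 3.0200000) / (1.9659760 − (-5.6163920)) = 3.2600000 − (0.4718342)/(7.5823680) = 3.1977722

3.19777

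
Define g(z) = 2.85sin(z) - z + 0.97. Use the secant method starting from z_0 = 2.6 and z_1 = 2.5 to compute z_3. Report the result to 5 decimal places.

2.55280

g(2.6) = -0.1608211, g(2.5) = 0.1756456
z_2 = 2.5000000 − 0.1756456·(2.5000000 − 2.6000000) / (0.1756456 − (-0.1608211)) = 2.5000000 − (-0.0175646)/(0.3364667) = 2.5522030
g(2.5522030) = 0.0019803
z_3 = 2.5522030 − 0.0019803·(2.5522030 − 2.5000000) / (0.0019803 − 0.1756456) = 2.5522030 − (0.0001034)/(-0.1736653) = 2.5527982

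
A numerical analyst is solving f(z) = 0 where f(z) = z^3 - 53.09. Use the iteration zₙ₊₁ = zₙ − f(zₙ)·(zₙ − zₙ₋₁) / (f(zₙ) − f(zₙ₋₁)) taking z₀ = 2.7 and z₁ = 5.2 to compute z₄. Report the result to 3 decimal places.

3.771

f(2.7) = -33.40700, f(5.2) = 87.51800
z₂ = 5.20000 − 87.51800·(5.20000 − 2.70000) / (87.51800 − (-33.40700)) = 5.20000 − (218.79500)/(120.92500) = 3.39066
f(3.39066) = -14.10918
z₃ = 3.39066 − (-14.10918)·(3.39066 − 5.20000) / (-14.10918 − 87.51800) = 3.39066 − (25.52837)/(-101.62718) = 3.64185
f(3.64185) = -4.78782
z₄ = 3.64185 − (-4.78782)·(3.64185 − 3.39066) / (-4.78782 − (-14.10918)) = 3.64185 − (-1.20268)/(9.32137) = 3.77088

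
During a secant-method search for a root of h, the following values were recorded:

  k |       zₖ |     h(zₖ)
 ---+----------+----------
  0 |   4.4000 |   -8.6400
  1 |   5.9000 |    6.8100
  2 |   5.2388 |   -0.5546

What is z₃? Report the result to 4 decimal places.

z₃ = 5.2388 − (-0.5546)·(5.2388 − 5.9000) / (-0.5546 − 6.8100)
   = 5.2388 − (0.366702)/(-7.364600) = 5.288592

5.2886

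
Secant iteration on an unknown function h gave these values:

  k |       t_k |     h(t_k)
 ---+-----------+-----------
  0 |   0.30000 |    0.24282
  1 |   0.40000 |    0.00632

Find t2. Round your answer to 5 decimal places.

0.40267

t2 = 0.40000 − 0.00632·(0.40000 − 0.30000) / (0.00632 − 0.24282)
   = 0.40000 − (0.0006320)/(-0.2365000) = 0.4026723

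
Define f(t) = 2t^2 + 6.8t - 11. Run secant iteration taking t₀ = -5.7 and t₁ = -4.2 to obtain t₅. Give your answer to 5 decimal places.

f(-5.7) = 15.2200000, f(-4.2) = -4.2800000
t₂ = -4.2000000 − (-4.2800000)·(-4.2000000 − (-5.7000000)) / (-4.2800000 − 15.2200000) = -4.2000000 − (-6.4200000)/(-19.5000000) = -4.5292308
f(-4.5292308) = -0.7709065
t₃ = -4.5292308 − (-0.7709065)·(-4.5292308 − (-4.2000000)) / (-0.7709065 − (-4.2800000)) = -4.5292308 − (0.2538061)/(3.5090935) = -4.6015589
f(-4.6015589) = 0.0580880
t₄ = -4.6015589 − 0.0580880·(-4.6015589 − (-4.5292308)) / (0.0580880 − (-0.7709065)) = -4.6015589 − (-0.0042014)/(0.8289945) = -4.5964908
f(-4.5964908) = -0.0006818
t₅ = -4.5964908 − (-0.0006818)·(-4.5964908 − (-4.6015589)) / (-0.0006818 − 0.0580880) = -4.5964908 − (-0.0000035)/(-0.0587698) = -4.5965496

-4.59655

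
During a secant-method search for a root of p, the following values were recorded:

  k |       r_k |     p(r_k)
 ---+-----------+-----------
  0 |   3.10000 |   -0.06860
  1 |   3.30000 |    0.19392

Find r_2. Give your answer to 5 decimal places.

3.15226

r_2 = 3.30000 − 0.19392·(3.30000 − 3.10000) / (0.19392 − (-0.06860))
   = 3.30000 − (0.0387840)/(0.2625200) = 3.1522627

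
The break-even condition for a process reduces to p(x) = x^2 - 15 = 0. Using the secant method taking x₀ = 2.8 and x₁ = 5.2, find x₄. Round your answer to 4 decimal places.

p(2.8) = -7.160000, p(5.2) = 12.040000
x₂ = 5.200000 − 12.040000·(5.200000 − 2.800000) / (12.040000 − (-7.160000)) = 5.200000 − (28.896000)/(19.200000) = 3.695000
p(3.695000) = -1.346975
x₃ = 3.695000 − (-1.346975)·(3.695000 − 5.200000) / (-1.346975 − 12.040000) = 3.695000 − (2.027197)/(-13.386975) = 3.846431
p(3.846431) = -0.204972
x₄ = 3.846431 − (-0.204972)·(3.846431 − 3.695000) / (-0.204972 − (-1.346975)) = 3.846431 − (-0.031039)/(1.142003) = 3.873610

3.8736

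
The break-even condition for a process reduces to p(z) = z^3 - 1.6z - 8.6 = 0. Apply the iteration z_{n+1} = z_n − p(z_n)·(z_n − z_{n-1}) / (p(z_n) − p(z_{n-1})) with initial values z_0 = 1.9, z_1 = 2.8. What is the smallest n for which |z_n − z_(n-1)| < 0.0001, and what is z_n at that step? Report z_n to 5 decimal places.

n = 6, z_n = 2.30789

p(1.9) = -4.7810000, p(2.8) = 8.8720000
z_2 = 2.8000000 − 8.8720000·(0.9000000)/(13.6530000) = 2.2151615;  |Δ| = 0.5848385
p(2.2151615) = -1.2745927
z_3 = 2.2151615 − (-1.2745927)·(-0.5848385)/(-10.1465927) = 2.2886276;  |Δ| = 0.0734661
p(2.2886276) = -0.2743928
z_4 = 2.2886276 − (-0.2743928)·(0.0734661)/(1.0002000) = 2.3087822;  |Δ| = 0.0201545
p(2.3087822) = 0.0128545
z_5 = 2.3087822 − 0.0128545·(0.0201545)/(0.2872473) = 2.3078802;  |Δ| = 0.0009019
p(2.3078802) = -0.0001199
z_6 = 2.3078802 − (-0.0001199)·(-0.0009019)/(-0.0129744) = 2.3078886;  |Δ| = 0.0000083
|z_6 − z_5| = 0.0000083 < 0.0001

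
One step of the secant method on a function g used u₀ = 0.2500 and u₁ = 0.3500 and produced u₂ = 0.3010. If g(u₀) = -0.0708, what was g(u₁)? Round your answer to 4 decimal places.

0.0680

The secant line through (0.2500, -0.0708) and (0.3500, g(u₁)) crosses zero at u₂ = 0.3010.
So (0.2500, -0.0708), (0.3500, g(u₁)), (0.3010, 0) are collinear:
g(u₁) = -0.0708 · (0.3500 − 0.3010) / (0.2500 − 0.3010) = -0.0708 · (0.049000)/(-0.051000) = 0.068024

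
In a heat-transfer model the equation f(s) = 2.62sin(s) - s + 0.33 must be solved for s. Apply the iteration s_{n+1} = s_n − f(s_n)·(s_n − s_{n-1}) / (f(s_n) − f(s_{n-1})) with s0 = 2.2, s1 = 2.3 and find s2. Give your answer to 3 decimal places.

2.294

f(2.2) = 0.24826, f(2.3) = -0.01625
s2 = 2.30000 − (-0.01625)·(2.30000 − 2.20000) / (-0.01625 − 0.24826) = 2.30000 − (-0.00163)/(-0.26451) = 2.29386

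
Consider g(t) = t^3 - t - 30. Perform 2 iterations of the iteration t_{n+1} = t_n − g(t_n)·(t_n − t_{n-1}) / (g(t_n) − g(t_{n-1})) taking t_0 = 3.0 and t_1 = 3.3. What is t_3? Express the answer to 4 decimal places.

3.2143

g(3.0) = -6.000000, g(3.3) = 2.637000
t_2 = 3.300000 − 2.637000·(3.300000 − 3.000000) / (2.637000 − (-6.000000)) = 3.300000 − (0.791100)/(8.637000) = 3.208406
g(3.208406) = -0.181504
t_3 = 3.208406 − (-0.181504)·(3.208406 − 3.300000) / (-0.181504 − 2.637000) = 3.208406 − (0.016625)/(-2.818504) = 3.214304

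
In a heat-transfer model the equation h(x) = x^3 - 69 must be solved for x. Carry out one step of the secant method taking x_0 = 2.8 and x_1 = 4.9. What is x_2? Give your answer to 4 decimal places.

3.8324

h(2.8) = -47.048000, h(4.9) = 48.649000
x_2 = 4.900000 − 48.649000·(4.900000 − 2.800000) / (48.649000 − (-47.048000)) = 4.900000 − (102.162900)/(95.697000) = 3.832434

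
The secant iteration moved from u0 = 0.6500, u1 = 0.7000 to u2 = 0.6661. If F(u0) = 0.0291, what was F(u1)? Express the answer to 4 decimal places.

The secant line through (0.6500, 0.0291) and (0.7000, F(u1)) crosses zero at u2 = 0.6661.
So (0.6500, 0.0291), (0.7000, F(u1)), (0.6661, 0) are collinear:
F(u1) = 0.0291 · (0.7000 − 0.6661) / (0.6500 − 0.6661) = 0.0291 · (0.033900)/(-0.016100) = -0.061273

-0.0613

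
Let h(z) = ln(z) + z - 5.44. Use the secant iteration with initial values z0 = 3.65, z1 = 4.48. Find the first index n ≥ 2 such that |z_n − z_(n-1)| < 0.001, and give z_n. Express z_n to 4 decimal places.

h(3.65) = -0.495273, h(4.48) = 0.539623
z2 = 4.480000 − 0.539623·(0.830000)/(1.034896) = 4.047215;  |Δ| = 0.432785
h(4.047215) = 0.005244
z3 = 4.047215 − 0.005244·(-0.432785)/(-0.534379) = 4.042968;  |Δ| = 0.004247
h(4.042968) = -0.000053
z4 = 4.042968 − (-0.000053)·(-0.004247)/(-0.005297) = 4.043010;  |Δ| = 0.000042
|z4 − z3| = 0.000042 < 0.001

n = 4, z_n = 4.0430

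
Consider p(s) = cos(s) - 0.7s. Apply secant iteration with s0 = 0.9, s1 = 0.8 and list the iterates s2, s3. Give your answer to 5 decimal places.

0.89422, 0.89434

p(0.9) = -0.0083900, p(0.8) = 0.1367067
s2 = 0.8000000 − 0.1367067·(0.8000000 − 0.9000000) / (0.1367067 − (-0.0083900)) = 0.8000000 − (-0.0136707)/(0.1450967) = 0.8942176
p(0.8942176) = 0.0001767
s3 = 0.8942176 − 0.0001767·(0.8942176 − 0.8000000) / (0.0001767 − 0.1367067) = 0.8942176 − (0.0000166)/(-0.1365300) = 0.8943396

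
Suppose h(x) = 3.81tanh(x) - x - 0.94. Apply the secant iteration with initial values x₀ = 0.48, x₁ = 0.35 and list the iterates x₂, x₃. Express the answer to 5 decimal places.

h(0.48) = 0.2801882, h(0.35) = -0.0084092
x₂ = 0.3500000 − (-0.0084092)·(0.3500000 − 0.4800000) / (-0.0084092 − 0.2801882) = 0.3500000 − (0.0010932)/(-0.2885973) = 0.3537880
h(0.3537880) = 0.0005857
x₃ = 0.3537880 − 0.0005857·(0.3537880 − 0.3500000) / (0.0005857 − (-0.0084092)) = 0.3537880 − (0.0000022)/(0.0089948) = 0.3535413

0.35379, 0.35354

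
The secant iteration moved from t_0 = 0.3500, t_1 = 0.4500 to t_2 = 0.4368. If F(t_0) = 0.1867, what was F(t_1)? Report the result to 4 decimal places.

The secant line through (0.3500, 0.1867) and (0.4500, F(t_1)) crosses zero at t_2 = 0.4368.
So (0.3500, 0.1867), (0.4500, F(t_1)), (0.4368, 0) are collinear:
F(t_1) = 0.1867 · (0.4500 − 0.4368) / (0.3500 − 0.4368) = 0.1867 · (0.013200)/(-0.086800) = -0.028392

-0.0284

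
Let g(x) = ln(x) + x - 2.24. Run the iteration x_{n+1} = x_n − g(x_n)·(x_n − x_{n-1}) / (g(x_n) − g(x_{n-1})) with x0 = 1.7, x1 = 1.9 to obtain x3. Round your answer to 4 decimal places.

g(1.7) = -0.009372, g(1.9) = 0.301854
x2 = 1.900000 − 0.301854·(1.900000 − 1.700000) / (0.301854 − (-0.009372)) = 1.900000 − (0.060371)/(0.311226) = 1.706022
g(1.706022) = 0.000187
x3 = 1.706022 − 0.000187·(1.706022 − 1.900000) / (0.000187 − 0.301854) = 1.706022 − (-0.000036)/(-0.301667) = 1.705902

1.7059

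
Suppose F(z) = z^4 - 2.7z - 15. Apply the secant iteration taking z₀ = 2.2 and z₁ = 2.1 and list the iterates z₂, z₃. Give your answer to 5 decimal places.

F(2.2) = 2.4856000, F(2.1) = -1.2219000
z₂ = 2.1000000 − (-1.2219000)·(2.1000000 − 2.2000000) / (-1.2219000 − 2.4856000) = 2.1000000 − (0.1221900)/(-3.7075000) = 2.1329575
F(2.1329575) = -0.0609643
z₃ = 2.1329575 − (-0.0609643)·(2.1329575 − 2.1000000) / (-0.0609643 − (-1.2219000)) = 2.1329575 − (-0.0020092)/(1.1609357) = 2.1346882

2.13296, 2.13469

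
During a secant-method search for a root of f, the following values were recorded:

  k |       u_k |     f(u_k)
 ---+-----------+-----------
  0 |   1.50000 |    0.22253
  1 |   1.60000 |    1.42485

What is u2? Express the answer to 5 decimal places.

u2 = 1.60000 − 1.42485·(1.60000 − 1.50000) / (1.42485 − 0.22253)
   = 1.60000 − (0.1424850)/(1.2023200) = 1.4814916

1.48149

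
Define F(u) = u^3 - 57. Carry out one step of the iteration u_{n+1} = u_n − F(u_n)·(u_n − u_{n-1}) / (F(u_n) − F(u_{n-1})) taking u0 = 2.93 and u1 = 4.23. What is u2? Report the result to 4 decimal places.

3.7493

F(2.93) = -31.846243, F(4.23) = 18.686967
u2 = 4.230000 − 18.686967·(4.230000 − 2.930000) / (18.686967 − (-31.846243)) = 4.230000 − (24.293057)/(50.533210) = 3.749266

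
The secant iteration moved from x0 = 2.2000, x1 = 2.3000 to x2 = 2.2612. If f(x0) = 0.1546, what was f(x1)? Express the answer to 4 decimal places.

The secant line through (2.2000, 0.1546) and (2.3000, f(x1)) crosses zero at x2 = 2.2612.
So (2.2000, 0.1546), (2.3000, f(x1)), (2.2612, 0) are collinear:
f(x1) = 0.1546 · (2.3000 − 2.2612) / (2.2000 − 2.2612) = 0.1546 · (0.038800)/(-0.061200) = -0.098014

-0.0980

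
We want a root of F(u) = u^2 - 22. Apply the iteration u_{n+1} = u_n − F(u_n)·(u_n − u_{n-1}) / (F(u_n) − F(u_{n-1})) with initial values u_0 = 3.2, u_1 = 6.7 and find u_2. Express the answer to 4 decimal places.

F(3.2) = -11.760000, F(6.7) = 22.890000
u_2 = 6.700000 − 22.890000·(6.700000 − 3.200000) / (22.890000 − (-11.760000)) = 6.700000 − (80.115000)/(34.650000) = 4.387879

4.3879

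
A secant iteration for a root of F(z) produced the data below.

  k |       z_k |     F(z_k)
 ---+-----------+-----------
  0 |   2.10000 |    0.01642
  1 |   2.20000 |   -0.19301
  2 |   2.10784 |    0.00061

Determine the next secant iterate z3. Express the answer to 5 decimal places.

2.10813

z3 = 2.10784 − 0.00061·(2.10784 − 2.20000) / (0.00061 − (-0.19301))
   = 2.10784 − (-0.0000562)/(0.1936200) = 2.1081304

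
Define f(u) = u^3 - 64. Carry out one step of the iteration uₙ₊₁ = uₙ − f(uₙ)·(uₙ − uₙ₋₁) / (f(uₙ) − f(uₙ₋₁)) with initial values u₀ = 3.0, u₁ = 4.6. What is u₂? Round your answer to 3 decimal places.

f(3.0) = -37.00000, f(4.6) = 33.33600
u₂ = 4.60000 − 33.33600·(4.60000 − 3.00000) / (33.33600 − (-37.00000)) = 4.60000 − (53.33760)/(70.33600) = 3.84167

3.842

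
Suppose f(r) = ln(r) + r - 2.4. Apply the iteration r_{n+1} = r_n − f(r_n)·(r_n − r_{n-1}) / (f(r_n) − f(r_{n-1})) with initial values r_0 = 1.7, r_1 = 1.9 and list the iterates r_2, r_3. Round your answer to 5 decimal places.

1.80884, 1.80785

f(1.7) = -0.1693717, f(1.9) = 0.1418539
r_2 = 1.9000000 − 0.1418539·(1.9000000 − 1.7000000) / (0.1418539 − (-0.1693717)) = 1.9000000 − (0.0283708)/(0.3112256) = 1.8088418
f(1.8088418) = 0.0015285
r_3 = 1.8088418 − 0.0015285·(1.8088418 − 1.9000000) / (0.0015285 − 0.1418539) = 1.8088418 − (-0.0001393)/(-0.1403254) = 1.8078488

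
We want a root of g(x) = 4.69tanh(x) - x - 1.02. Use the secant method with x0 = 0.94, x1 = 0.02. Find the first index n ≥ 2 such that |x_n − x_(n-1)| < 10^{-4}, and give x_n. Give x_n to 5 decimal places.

n = 6, x_n = 0.28602

g(0.94) = 1.4881924, g(0.02) = -0.9462125
x2 = 0.0200000 − (-0.9462125)·(-0.9200000)/(-2.4344049) = 0.3775886;  |Δ| = 0.3575886
g(0.3775886) = 0.2936793
x3 = 0.3775886 − 0.2936793·(0.3575886)/(1.2398918) = 0.2928906;  |Δ| = 0.0846980
g(0.2928906) = 0.0227893
x4 = 0.2928906 − 0.0227893·(-0.0846980)/(-0.2708900) = 0.2857652;  |Δ| = 0.0071254
g(0.2857652) = -0.0008550
x5 = 0.2857652 − (-0.0008550)·(-0.0071254)/(-0.0236443) = 0.2860228;  |Δ| = 0.0002577
g(0.2860228) = 0.0000021
x6 = 0.2860228 − 0.0000021·(0.0002577)/(0.0008571) = 0.2860222;  |Δ| = 0.0000006
|x6 − x5| = 0.0000006 < 10^{-4}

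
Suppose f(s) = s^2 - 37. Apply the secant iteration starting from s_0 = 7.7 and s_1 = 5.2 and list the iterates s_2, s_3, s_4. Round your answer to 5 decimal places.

5.97209, 6.09151, 6.08268

f(7.7) = 22.2900000, f(5.2) = -9.9600000
s_2 = 5.2000000 − (-9.9600000)·(5.2000000 − 7.7000000) / (-9.9600000 − 22.2900000) = 5.2000000 − (24.9000000)/(-32.2500000) = 5.9720930
f(5.9720930) = -1.3341049
s_3 = 5.9720930 − (-1.3341049)·(5.9720930 − 5.2000000) / (-1.3341049 − (-9.9600000)) = 5.9720930 − (-1.0300531)/(8.6258951) = 6.0915071
f(6.0915071) = 0.1064585
s_4 = 6.0915071 − 0.1064585·(6.0915071 − 5.9720930) / (0.1064585 − (-1.3341049)) = 6.0915071 − (0.0127126)/(1.4405634) = 6.0826823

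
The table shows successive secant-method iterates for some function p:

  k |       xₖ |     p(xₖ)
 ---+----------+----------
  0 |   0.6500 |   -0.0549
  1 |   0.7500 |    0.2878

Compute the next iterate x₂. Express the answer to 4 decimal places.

x₂ = 0.7500 − 0.2878·(0.7500 − 0.6500) / (0.2878 − (-0.0549))
   = 0.7500 − (0.028780)/(0.342700) = 0.666020

0.6660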